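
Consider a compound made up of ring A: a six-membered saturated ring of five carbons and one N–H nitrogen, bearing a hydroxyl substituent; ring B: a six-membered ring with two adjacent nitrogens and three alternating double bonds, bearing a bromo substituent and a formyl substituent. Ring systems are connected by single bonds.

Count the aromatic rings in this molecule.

Ring A has only sp³ atoms, so it is not fully conjugated — not aromatic (piperidine).
Ring B is fully conjugated (every ring atom contributes a p orbital); 3 ring double bonds give 6 π electrons. That satisfies 4n+2 with n=1, so ring B is aromatic (pyridazine).
Aromatic: B. Total: 1.

1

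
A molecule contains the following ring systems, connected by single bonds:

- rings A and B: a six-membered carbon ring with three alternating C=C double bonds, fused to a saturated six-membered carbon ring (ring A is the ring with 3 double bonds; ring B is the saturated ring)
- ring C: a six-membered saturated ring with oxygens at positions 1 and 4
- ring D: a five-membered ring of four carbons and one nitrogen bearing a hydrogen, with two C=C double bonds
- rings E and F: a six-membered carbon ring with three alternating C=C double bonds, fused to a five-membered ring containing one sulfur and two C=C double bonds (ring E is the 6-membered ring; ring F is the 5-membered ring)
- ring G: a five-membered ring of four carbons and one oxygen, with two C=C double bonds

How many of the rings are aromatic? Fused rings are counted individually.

5

Ring A is fully conjugated (every ring atom contributes a p orbital); 3 ring double bonds give 6 π electrons. Since 6 = 4n+2 (n=1), ring A is aromatic (benzene ring).
Ring B has four sp³ carbons, so it is not fully conjugated — not aromatic (cyclohexane ring).
Ring C has only sp³ atoms, so it is not fully conjugated — not aromatic (1,4-dioxane).
Ring D has a continuous p-orbital overlap around the ring; 2 ring double bonds (4 π electrons) plus a heteroatom lone pair (2) give 6 π electrons. Since 6 = 4n+2 (n=1), ring D is aromatic (pyrrole).
Rings E and F form a fused bicyclic system (with one sulfur) with 9 sp² atoms and 10 π electrons from ring double bonds plus a heteroatom lone pair. 10 = 4(2)+2, so the system is aromatic and both rings count as aromatic (benzothiophene).
Ring G has a continuous p-orbital overlap around the ring; 2 ring double bonds (4 π electrons) plus a heteroatom lone pair (2) give 6 π electrons. 6 = 4(1)+2, so ring G is aromatic (furan).
Aromatic: A, D, E, F, G. Total: 5.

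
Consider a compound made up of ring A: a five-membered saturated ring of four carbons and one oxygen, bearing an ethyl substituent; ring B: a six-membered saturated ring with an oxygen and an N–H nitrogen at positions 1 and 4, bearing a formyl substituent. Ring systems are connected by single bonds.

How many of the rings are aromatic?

0

Ring A has only sp³ atoms, so it is not fully conjugated — not aromatic (tetrahydrofuran).
Ring B has only sp³ atoms, so it is not fully conjugated — not aromatic (morpholine).
No ring is aromatic. Total: 0.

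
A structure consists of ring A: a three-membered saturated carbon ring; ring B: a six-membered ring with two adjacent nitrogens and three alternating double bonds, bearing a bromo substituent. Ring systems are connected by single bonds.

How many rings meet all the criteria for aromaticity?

Ring A has only sp³ atoms, so it is not fully conjugated — not aromatic (cyclopropane).
Ring B is fully conjugated (every ring atom contributes a p orbital); 3 ring double bonds give 6 π electrons. 6 = 4(1)+2, so ring B is aromatic (pyridazine).
Aromatic: B. Total: 1.

1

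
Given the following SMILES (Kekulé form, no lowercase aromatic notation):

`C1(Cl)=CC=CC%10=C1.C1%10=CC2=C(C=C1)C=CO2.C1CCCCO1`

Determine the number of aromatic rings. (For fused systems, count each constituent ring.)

3

The SMILES encodes a six-membered carbon ring with three alternating C=C double bonds; a six-membered carbon ring with three alternating C=C double bonds, fused to a five-membered ring containing one oxygen and two C=C double bonds; a six-membered saturated ring of five carbons and one oxygen.
The 6-membered ring is planar and fully conjugated; 3 ring double bonds give 6 π electrons. That satisfies 4n+2 with n=1, so it is aromatic (benzene).
The fused 6/5-membered bicyclic (with one oxygen) is a single π system with 9 sp² atoms and 10 π electrons from ring double bonds plus a heteroatom lone pair. 10 = 4(2)+2, so the system is aromatic and both rings count as aromatic (benzofuran).
The 6-membered ring with one oxygen has only sp³ atoms, so it is not fully conjugated — not aromatic (tetrahydropyran).
3 of the 4 rings are aromatic. Total: 3.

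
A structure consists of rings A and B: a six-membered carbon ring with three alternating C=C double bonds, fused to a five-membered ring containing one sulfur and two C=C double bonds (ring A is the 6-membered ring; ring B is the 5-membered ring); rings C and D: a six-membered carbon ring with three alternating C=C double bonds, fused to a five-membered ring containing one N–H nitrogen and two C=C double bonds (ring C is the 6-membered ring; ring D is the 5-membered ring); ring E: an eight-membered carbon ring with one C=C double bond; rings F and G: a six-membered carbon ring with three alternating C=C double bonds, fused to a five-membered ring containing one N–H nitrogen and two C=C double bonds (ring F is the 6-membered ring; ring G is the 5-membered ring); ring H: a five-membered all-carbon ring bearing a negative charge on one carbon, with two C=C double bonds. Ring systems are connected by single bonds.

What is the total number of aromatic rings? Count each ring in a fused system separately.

7

Rings A and B form a fused bicyclic system (with one sulfur) with 9 sp² atoms and 10 π electrons from ring double bonds plus a heteroatom lone pair. 10 = 4(2)+2, so the system is aromatic and both rings count as aromatic (benzothiophene).
Rings C and D form a fused bicyclic system (with one N–H) with 9 sp² atoms and 10 π electrons from ring double bonds plus a heteroatom lone pair. 10 = 4(2)+2, so the system is aromatic and both rings count as aromatic (indole).
Ring E has six sp³ carbons, so it is not fully conjugated — not aromatic (cyclooctene).
Rings F and G form a fused bicyclic system (with one N–H) with 9 sp² atoms and 10 π electrons from ring double bonds plus a heteroatom lone pair. 10 = 4(2)+2, so the system is aromatic and both rings count as aromatic (indole).
Ring H is fully conjugated (every ring atom contributes a p orbital); 2 ring double bonds (4 π electrons) plus the carbanion lone pair (2) give 6 π electrons. Since 6 = 4n+2 (n=1), ring H is aromatic (cyclopentadienyl anion).
Aromatic: A, B, C, D, F, G, H. Total: 7.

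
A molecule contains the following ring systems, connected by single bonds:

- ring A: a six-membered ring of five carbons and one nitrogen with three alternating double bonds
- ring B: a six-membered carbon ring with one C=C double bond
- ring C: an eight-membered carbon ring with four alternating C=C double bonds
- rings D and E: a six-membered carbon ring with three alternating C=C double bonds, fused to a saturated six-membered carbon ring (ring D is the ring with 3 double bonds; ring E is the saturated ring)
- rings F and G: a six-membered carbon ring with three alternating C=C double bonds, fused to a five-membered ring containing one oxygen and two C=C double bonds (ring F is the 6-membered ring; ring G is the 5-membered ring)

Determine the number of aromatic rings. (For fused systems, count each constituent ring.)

Ring A has a continuous p-orbital overlap around the ring; 3 ring double bonds give 6 π electrons. 6 = 4(1)+2, so ring A is aromatic (pyridine).
Ring B has four sp³ carbons, so it is not fully conjugated — not aromatic (cyclohexene).
Ring C has only sp² ring atoms; a planar conformation would have a fully conjugated π system of 8 electrons. But 8 = 4(2), which is 4n not 4n+2, so ring C is not aromatic (cyclooctatetraene) — cyclooctatetraene distorts into a non-planar tub to avoid antiaromaticity.
Ring D has a continuous p-orbital overlap around the ring; 3 ring double bonds give 6 π electrons. That satisfies 4n+2 with n=1, so ring D is aromatic (benzene ring).
Ring E has four sp³ carbons, so it is not fully conjugated — not aromatic (cyclohexane ring).
Rings F and G form a fused bicyclic system (with one oxygen) with 9 sp² atoms and 10 π electrons from ring double bonds plus a heteroatom lone pair. 10 = 4(2)+2, so the system is aromatic and both rings count as aromatic (benzofuran).
Aromatic: A, D, F, G. Total: 4.

4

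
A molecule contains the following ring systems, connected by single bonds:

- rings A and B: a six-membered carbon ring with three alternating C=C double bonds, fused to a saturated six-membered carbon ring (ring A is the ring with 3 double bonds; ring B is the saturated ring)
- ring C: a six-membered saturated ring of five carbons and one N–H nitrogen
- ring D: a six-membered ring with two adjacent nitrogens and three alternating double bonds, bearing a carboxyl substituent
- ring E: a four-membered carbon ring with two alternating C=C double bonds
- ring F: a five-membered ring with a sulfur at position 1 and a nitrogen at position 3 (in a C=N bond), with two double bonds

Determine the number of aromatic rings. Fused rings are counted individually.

Ring A has a continuous p-orbital overlap around the ring; 3 ring double bonds give 6 π electrons. 6 = 4(1)+2, so ring A is aromatic (benzene ring).
Ring B has four sp³ carbons, so it is not fully conjugated — not aromatic (cyclohexane ring).
Ring C has only sp³ atoms, so it is not fully conjugated — not aromatic (piperidine).
Ring D is planar and fully conjugated; 3 ring double bonds give 6 π electrons. 6 = 4(1)+2, so ring D is aromatic (pyridazine).
Ring E has only sp² ring atoms; a planar conformation would have a fully conjugated π system of 4 electrons. But 4 = 4(1), which is 4n not 4n+2, so ring E is not aromatic (cyclobutadiene) — cyclobutadiene is antiaromatic and distorts to a rectangle.
Ring F has a continuous p-orbital overlap around the ring; 2 ring double bonds (4 π electrons) plus a heteroatom lone pair (2) give 6 π electrons. Since 6 = 4n+2 (n=1), ring F is aromatic (thiazole).
Aromatic: A, D, F. Total: 3.

3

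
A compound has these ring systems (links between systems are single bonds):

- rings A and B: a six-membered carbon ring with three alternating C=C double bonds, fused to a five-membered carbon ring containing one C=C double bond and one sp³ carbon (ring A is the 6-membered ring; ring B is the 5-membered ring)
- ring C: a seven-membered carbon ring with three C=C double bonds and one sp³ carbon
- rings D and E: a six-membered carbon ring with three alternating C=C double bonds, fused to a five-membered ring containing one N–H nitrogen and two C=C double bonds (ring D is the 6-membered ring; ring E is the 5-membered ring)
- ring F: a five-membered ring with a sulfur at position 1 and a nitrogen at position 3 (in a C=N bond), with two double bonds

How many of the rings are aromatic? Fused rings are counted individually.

Ring A is planar and fully conjugated; 3 ring double bonds give 6 π electrons. That satisfies 4n+2 with n=1, so ring A is aromatic (benzene ring).
Ring B has one sp³ carbon, so it is not fully conjugated — not aromatic (cyclopentene ring).
Ring C has one sp³ carbon, so it is not fully conjugated — not aromatic (cycloheptatriene).
Rings D and E form a fused bicyclic system (with one N–H) with 9 sp² atoms and 10 π electrons from ring double bonds plus a heteroatom lone pair. 10 = 4(2)+2, so the system is aromatic and both rings count as aromatic (indole).
Ring F has a continuous p-orbital overlap around the ring; 2 ring double bonds (4 π electrons) plus a heteroatom lone pair (2) give 6 π electrons. That satisfies 4n+2 with n=1, so ring F is aromatic (thiazole).
Aromatic: A, D, E, F. Total: 4.

4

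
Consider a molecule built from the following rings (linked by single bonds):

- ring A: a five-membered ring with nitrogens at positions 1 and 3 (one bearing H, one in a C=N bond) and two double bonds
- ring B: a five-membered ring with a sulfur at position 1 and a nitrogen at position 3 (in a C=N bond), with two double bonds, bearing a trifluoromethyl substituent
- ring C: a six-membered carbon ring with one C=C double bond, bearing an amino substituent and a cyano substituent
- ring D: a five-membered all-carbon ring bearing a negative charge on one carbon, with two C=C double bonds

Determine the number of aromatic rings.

Ring A is planar and fully conjugated; 2 ring double bonds (4 π electrons) plus a heteroatom lone pair (2) give 6 π electrons. Since 6 = 4n+2 (n=1), ring A is aromatic (imidazole).
Ring B is fully conjugated (every ring atom contributes a p orbital); 2 ring double bonds (4 π electrons) plus a heteroatom lone pair (2) give 6 π electrons. 6 = 4(1)+2, so ring B is aromatic (thiazole).
Ring C has four sp³ carbons, so it is not fully conjugated — not aromatic (cyclohexene).
Ring D has a continuous p-orbital overlap around the ring; 2 ring double bonds (4 π electrons) plus the carbanion lone pair (2) give 6 π electrons. That satisfies 4n+2 with n=1, so ring D is aromatic (cyclopentadienyl anion).
Aromatic: A, B, D. Total: 3.

3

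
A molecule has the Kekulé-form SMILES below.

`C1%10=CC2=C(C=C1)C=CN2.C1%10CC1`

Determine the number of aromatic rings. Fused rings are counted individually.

2

The SMILES encodes a six-membered carbon ring with three alternating C=C double bonds, fused to a five-membered ring containing one N–H nitrogen and two C=C double bonds; a three-membered saturated carbon ring.
The fused 6/5-membered bicyclic (with one N–H) is a single π system with 9 sp² atoms and 10 π electrons from ring double bonds plus a heteroatom lone pair. 10 = 4(2)+2, so the system is aromatic and both rings count as aromatic (indole).
The 3-membered ring has only sp³ atoms, so it is not fully conjugated — not aromatic (cyclopropane).
2 of the 3 rings are aromatic. Total: 2.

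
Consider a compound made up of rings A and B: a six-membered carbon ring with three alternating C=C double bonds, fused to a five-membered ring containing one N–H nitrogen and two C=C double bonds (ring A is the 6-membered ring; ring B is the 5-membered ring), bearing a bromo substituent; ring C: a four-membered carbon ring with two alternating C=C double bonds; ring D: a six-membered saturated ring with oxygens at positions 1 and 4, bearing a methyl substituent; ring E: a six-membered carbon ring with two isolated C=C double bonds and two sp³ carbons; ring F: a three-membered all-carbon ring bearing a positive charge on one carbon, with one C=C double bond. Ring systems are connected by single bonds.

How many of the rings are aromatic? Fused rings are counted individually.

3

Rings A and B form a fused bicyclic system (with one N–H) with 9 sp² atoms and 10 π electrons from ring double bonds plus a heteroatom lone pair. 10 = 4(2)+2, so the system is aromatic and both rings count as aromatic (indole).
Ring C has only sp² ring atoms; a planar conformation would have a fully conjugated π system of 4 electrons. But 4 = 4(1), which is 4n not 4n+2, so ring C is not aromatic (cyclobutadiene) — cyclobutadiene is antiaromatic and distorts to a rectangle.
Ring D has only sp³ atoms, so it is not fully conjugated — not aromatic (1,4-dioxane).
Ring E has two sp³ carbons, so it is not fully conjugated — not aromatic (1,4-cyclohexadiene).
Ring F is planar and fully conjugated; 1 ring double bond (2 π electrons) plus the carbocation's empty p orbital (0, but keeps the ring conjugated) give 2 π electrons. That satisfies 4n+2 with n=0, so ring F is aromatic (cyclopropenyl cation).
Aromatic: A, B, F. Total: 3.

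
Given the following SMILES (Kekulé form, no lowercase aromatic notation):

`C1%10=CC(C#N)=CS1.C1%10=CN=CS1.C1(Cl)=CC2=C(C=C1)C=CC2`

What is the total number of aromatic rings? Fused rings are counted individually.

The SMILES encodes a five-membered ring of four carbons and one sulfur, with two C=C double bonds; a five-membered ring with a sulfur at position 1 and a nitrogen at position 3 (in a C=N bond), with two double bonds; a six-membered carbon ring with three alternating C=C double bonds, fused to a five-membered carbon ring containing one C=C double bond and one sp³ carbon.
The 5-membered ring with one sulfur has a continuous p-orbital overlap around the ring; 2 ring double bonds (4 π electrons) plus a heteroatom lone pair (2) give 6 π electrons. Since 6 = 4n+2 (n=1), it is aromatic (thiophene).
The 5-membered ring with one sulfur and one =N– has a continuous p-orbital overlap around the ring; 2 ring double bonds (4 π electrons) plus a heteroatom lone pair (2) give 6 π electrons. That satisfies 4n+2 with n=1, so it is aromatic (thiazole).
The 6-membered ring is fully conjugated (every ring atom contributes a p orbital); 3 ring double bonds give 6 π electrons. Since 6 = 4n+2 (n=1), it is aromatic (benzene ring).
The 5-membered ring has one sp³ carbon, so it is not fully conjugated — not aromatic (cyclopentene ring).
3 of the 4 rings are aromatic. Total: 3.

3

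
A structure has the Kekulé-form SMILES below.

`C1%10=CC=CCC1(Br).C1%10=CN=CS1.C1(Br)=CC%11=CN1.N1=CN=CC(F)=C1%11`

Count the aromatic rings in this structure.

The SMILES encodes a six-membered carbon ring with two conjugated C=C double bonds and two sp³ carbons; a five-membered ring with a sulfur at position 1 and a nitrogen at position 3 (in a C=N bond), with two double bonds; a five-membered ring of four carbons and one nitrogen bearing a hydrogen, with two C=C double bonds; a six-membered ring with nitrogens at positions 1 and 3 and three alternating double bonds.
The 6-membered ring has two sp³ carbons, so it is not fully conjugated — not aromatic (1,3-cyclohexadiene).
The 5-membered ring with one sulfur and one =N– is planar and fully conjugated; 2 ring double bonds (4 π electrons) plus a heteroatom lone pair (2) give 6 π electrons. 6 = 4(1)+2, so it is aromatic (thiazole).
The 5-membered ring with one N–H has a continuous p-orbital overlap around the ring; 2 ring double bonds (4 π electrons) plus a heteroatom lone pair (2) give 6 π electrons. That satisfies 4n+2 with n=1, so it is aromatic (pyrrole).
The 6-membered ring with two nitrogens (1,3) is fully conjugated (every ring atom contributes a p orbital); 3 ring double bonds give 6 π electrons. 6 = 4(1)+2, so it is aromatic (pyrimidine).
3 of the 4 rings are aromatic. Total: 3.

3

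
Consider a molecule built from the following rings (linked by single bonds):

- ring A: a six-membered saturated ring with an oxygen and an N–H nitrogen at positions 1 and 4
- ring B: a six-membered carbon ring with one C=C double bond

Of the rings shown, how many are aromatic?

0

Ring A has only sp³ atoms, so it is not fully conjugated — not aromatic (morpholine).
Ring B has four sp³ carbons, so it is not fully conjugated — not aromatic (cyclohexene).
No ring is aromatic. Total: 0.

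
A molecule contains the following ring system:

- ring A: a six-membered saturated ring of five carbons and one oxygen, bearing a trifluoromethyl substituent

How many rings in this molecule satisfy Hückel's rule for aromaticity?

Ring A has only sp³ atoms, so it is not fully conjugated — not aromatic (tetrahydropyran).

0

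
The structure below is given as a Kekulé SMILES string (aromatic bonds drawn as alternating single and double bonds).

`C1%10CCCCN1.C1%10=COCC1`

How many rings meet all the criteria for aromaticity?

0

The SMILES encodes a six-membered saturated ring of five carbons and one N–H nitrogen; a five-membered ring of four carbons and one oxygen, with one C=C double bond and two sp³ carbons.
The 6-membered ring with one N–H has only sp³ atoms, so it is not fully conjugated — not aromatic (piperidine).
The 5-membered ring with one oxygen has two sp³ carbons, so it is not fully conjugated — not aromatic (2,3-dihydrofuran).
None of the rings are aromatic. Total: 0.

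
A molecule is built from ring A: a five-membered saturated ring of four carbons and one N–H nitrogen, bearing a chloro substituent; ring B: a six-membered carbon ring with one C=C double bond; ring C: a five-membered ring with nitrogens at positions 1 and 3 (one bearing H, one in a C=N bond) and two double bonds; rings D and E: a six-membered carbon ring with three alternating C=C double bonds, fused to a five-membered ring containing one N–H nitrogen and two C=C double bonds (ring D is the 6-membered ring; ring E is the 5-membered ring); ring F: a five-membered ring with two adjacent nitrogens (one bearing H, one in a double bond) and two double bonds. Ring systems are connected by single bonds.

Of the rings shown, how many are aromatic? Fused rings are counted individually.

4

Ring A has only sp³ atoms, so it is not fully conjugated — not aromatic (pyrrolidine).
Ring B has four sp³ carbons, so it is not fully conjugated — not aromatic (cyclohexene).
Ring C is planar and fully conjugated; 2 ring double bonds (4 π electrons) plus a heteroatom lone pair (2) give 6 π electrons. 6 = 4(1)+2, so ring C is aromatic (imidazole).
Rings D and E form a fused bicyclic system (with one N–H) with 9 sp² atoms and 10 π electrons from ring double bonds plus a heteroatom lone pair. 10 = 4(2)+2, so the system is aromatic and both rings count as aromatic (indole).
Ring F is planar and fully conjugated; 2 ring double bonds (4 π electrons) plus a heteroatom lone pair (2) give 6 π electrons. 6 = 4(1)+2, so ring F is aromatic (pyrazole).
Aromatic: C, D, E, F. Total: 4.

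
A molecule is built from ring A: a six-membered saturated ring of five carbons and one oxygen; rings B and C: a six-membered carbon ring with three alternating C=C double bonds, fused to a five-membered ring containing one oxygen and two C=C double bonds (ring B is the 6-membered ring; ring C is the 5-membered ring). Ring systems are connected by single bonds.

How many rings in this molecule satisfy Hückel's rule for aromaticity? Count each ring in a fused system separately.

2

Ring A has only sp³ atoms, so it is not fully conjugated — not aromatic (tetrahydropyran).
Rings B and C form a fused bicyclic system (with one oxygen) with 9 sp² atoms and 10 π electrons from ring double bonds plus a heteroatom lone pair. 10 = 4(2)+2, so the system is aromatic and both rings count as aromatic (benzofuran).
Aromatic: B, C. Total: 2.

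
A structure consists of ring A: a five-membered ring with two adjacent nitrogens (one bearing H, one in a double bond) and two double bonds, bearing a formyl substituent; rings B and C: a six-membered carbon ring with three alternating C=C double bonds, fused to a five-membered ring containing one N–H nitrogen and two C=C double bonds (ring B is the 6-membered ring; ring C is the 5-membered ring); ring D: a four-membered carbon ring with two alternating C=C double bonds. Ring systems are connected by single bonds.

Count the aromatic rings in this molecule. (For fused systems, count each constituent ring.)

3

Ring A is fully conjugated (every ring atom contributes a p orbital); 2 ring double bonds (4 π electrons) plus a heteroatom lone pair (2) give 6 π electrons. That satisfies 4n+2 with n=1, so ring A is aromatic (pyrazole).
Rings B and C form a fused bicyclic system (with one N–H) with 9 sp² atoms and 10 π electrons from ring double bonds plus a heteroatom lone pair. 10 = 4(2)+2, so the system is aromatic and both rings count as aromatic (indole).
Ring D has only sp² ring atoms; a planar conformation would have a fully conjugated π system of 4 electrons. But 4 = 4(1), which is 4n not 4n+2, so ring D is not aromatic (cyclobutadiene) — cyclobutadiene is antiaromatic and distorts to a rectangle.
Aromatic: A, B, C. Total: 3.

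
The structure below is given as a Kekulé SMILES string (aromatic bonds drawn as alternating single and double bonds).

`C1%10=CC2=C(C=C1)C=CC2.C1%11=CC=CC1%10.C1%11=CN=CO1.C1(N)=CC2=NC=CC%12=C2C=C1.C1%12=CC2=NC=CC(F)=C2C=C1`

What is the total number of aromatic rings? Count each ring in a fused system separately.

6

The SMILES encodes a six-membered carbon ring with three alternating C=C double bonds, fused to a five-membered carbon ring containing one C=C double bond and one sp³ carbon; a five-membered carbon ring with two conjugated C=C double bonds and one sp³ carbon; a five-membered ring with an oxygen at position 1 and a nitrogen at position 3 (in a C=N bond), with two double bonds; two fused six-membered rings, each with three alternating double bonds; one ring is all carbon and the other has one ring nitrogen; two fused six-membered rings, each with three alternating double bonds; one ring is all carbon and the other has one ring nitrogen.
The 6-membered ring has a continuous p-orbital overlap around the ring; 3 ring double bonds give 6 π electrons. Since 6 = 4n+2 (n=1), it is aromatic (benzene ring).
The 5-membered ring has one sp³ carbon, so it is not fully conjugated — not aromatic (cyclopentene ring).
The second 5-membered ring has one sp³ carbon, so it is not fully conjugated — not aromatic (cyclopentadiene).
The 5-membered ring with one oxygen and one =N– is fully conjugated (every ring atom contributes a p orbital); 2 ring double bonds (4 π electrons) plus a heteroatom lone pair (2) give 6 π electrons. Since 6 = 4n+2 (n=1), it is aromatic (oxazole).
The fused 6/6-membered bicyclic (with one nitrogen) is a single π system with 10 sp² atoms and 10 π electrons from ring double bonds. 10 = 4(2)+2, so the system is aromatic and both rings count as aromatic (quinoline).
The fused 6/6-membered bicyclic (with one nitrogen) is a single π system with 10 sp² atoms and 10 π electrons from ring double bonds. 10 = 4(2)+2, so the system is aromatic and both rings count as aromatic (quinoline).
6 of the 8 rings are aromatic. Total: 6.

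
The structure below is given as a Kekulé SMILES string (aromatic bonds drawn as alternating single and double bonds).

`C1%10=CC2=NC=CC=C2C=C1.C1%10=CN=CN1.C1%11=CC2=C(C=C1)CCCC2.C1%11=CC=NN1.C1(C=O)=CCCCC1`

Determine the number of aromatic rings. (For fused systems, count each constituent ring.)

The SMILES encodes two fused six-membered rings, each with three alternating double bonds; one ring is all carbon and the other has one ring nitrogen; a five-membered ring with nitrogens at positions 1 and 3 (one bearing H, one in a C=N bond) and two double bonds; a six-membered carbon ring with three alternating C=C double bonds, fused to a saturated six-membered carbon ring; a five-membered ring with two adjacent nitrogens (one bearing H, one in a double bond) and two double bonds; a six-membered carbon ring with one C=C double bond.
The fused 6/6-membered bicyclic (with one nitrogen) is a single π system with 10 sp² atoms and 10 π electrons from ring double bonds. 10 = 4(2)+2, so the system is aromatic and both rings count as aromatic (quinoline).
The 5-membered ring with two nitrogens (one N–H, one =N–) is planar and fully conjugated; 2 ring double bonds (4 π electrons) plus a heteroatom lone pair (2) give 6 π electrons. Since 6 = 4n+2 (n=1), it is aromatic (imidazole).
The 6-membered ring is planar and fully conjugated; 3 ring double bonds give 6 π electrons. That satisfies 4n+2 with n=1, so it is aromatic (benzene ring).
The second 6-membered ring has four sp³ carbons, so it is not fully conjugated — not aromatic (cyclohexane ring).
The 5-membered ring with two adjacent nitrogens (one N–H, one =N–) is fully conjugated (every ring atom contributes a p orbital); 2 ring double bonds (4 π electrons) plus a heteroatom lone pair (2) give 6 π electrons. That satisfies 4n+2 with n=1, so it is aromatic (pyrazole).
The third 6-membered ring has four sp³ carbons, so it is not fully conjugated — not aromatic (cyclohexene).
5 of the 7 rings are aromatic. Total: 5.

5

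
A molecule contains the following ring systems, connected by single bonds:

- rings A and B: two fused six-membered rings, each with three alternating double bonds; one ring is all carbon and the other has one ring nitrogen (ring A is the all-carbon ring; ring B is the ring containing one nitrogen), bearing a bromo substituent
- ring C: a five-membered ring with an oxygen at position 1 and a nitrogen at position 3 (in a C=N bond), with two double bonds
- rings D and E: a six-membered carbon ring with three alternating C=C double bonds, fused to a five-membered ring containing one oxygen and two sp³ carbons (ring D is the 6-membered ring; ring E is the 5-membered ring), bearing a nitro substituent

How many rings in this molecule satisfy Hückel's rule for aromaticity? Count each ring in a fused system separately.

4

Rings A and B form a fused bicyclic system (with one nitrogen) with 10 sp² atoms and 10 π electrons from ring double bonds. 10 = 4(2)+2, so the system is aromatic and both rings count as aromatic (quinoline).
Ring C has a continuous p-orbital overlap around the ring; 2 ring double bonds (4 π electrons) plus a heteroatom lone pair (2) give 6 π electrons. That satisfies 4n+2 with n=1, so ring C is aromatic (oxazole).
Ring D has a continuous p-orbital overlap around the ring; 3 ring double bonds give 6 π electrons. Since 6 = 4n+2 (n=1), ring D is aromatic (benzene ring).
Ring E has two sp³ carbons, so it is not fully conjugated — not aromatic (oxolane ring).
Aromatic: A, B, C, D. Total: 4.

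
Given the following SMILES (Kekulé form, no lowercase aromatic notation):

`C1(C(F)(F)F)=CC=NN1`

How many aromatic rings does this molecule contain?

1

The SMILES encodes a five-membered ring with two adjacent nitrogens (one bearing H, one in a double bond) and two double bonds.
The 5-membered ring with two adjacent nitrogens (one N–H, one =N–) is fully conjugated (every ring atom contributes a p orbital); 2 ring double bonds (4 π electrons) plus a heteroatom lone pair (2) give 6 π electrons. Since 6 = 4n+2 (n=1), it is aromatic (pyrazole).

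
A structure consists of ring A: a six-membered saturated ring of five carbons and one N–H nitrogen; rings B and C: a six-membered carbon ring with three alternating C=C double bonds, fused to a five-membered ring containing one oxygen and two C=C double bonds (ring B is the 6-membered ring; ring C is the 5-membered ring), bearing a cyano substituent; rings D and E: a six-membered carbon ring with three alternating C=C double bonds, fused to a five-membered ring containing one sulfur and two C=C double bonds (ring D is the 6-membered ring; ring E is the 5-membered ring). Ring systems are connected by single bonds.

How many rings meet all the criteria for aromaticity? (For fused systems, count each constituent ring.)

4

Ring A has only sp³ atoms, so it is not fully conjugated — not aromatic (piperidine).
Rings B and C form a fused bicyclic system (with one oxygen) with 9 sp² atoms and 10 π electrons from ring double bonds plus a heteroatom lone pair. 10 = 4(2)+2, so the system is aromatic and both rings count as aromatic (benzofuran).
Rings D and E form a fused bicyclic system (with one sulfur) with 9 sp² atoms and 10 π electrons from ring double bonds plus a heteroatom lone pair. 10 = 4(2)+2, so the system is aromatic and both rings count as aromatic (benzothiophene).
Aromatic: B, C, D, E. Total: 4.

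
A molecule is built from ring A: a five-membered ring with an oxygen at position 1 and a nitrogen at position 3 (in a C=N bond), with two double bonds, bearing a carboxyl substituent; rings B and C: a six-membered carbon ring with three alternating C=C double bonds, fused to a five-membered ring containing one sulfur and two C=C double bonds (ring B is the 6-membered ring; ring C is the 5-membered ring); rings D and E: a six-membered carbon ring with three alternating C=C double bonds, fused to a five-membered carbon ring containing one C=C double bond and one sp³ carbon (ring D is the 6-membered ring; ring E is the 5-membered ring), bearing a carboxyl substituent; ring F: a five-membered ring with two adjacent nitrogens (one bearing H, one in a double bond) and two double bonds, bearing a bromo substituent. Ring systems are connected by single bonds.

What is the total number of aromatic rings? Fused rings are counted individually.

Ring A has a continuous p-orbital overlap around the ring; 2 ring double bonds (4 π electrons) plus a heteroatom lone pair (2) give 6 π electrons. That satisfies 4n+2 with n=1, so ring A is aromatic (oxazole).
Rings B and C form a fused bicyclic system (with one sulfur) with 9 sp² atoms and 10 π electrons from ring double bonds plus a heteroatom lone pair. 10 = 4(2)+2, so the system is aromatic and both rings count as aromatic (benzothiophene).
Ring D has a continuous p-orbital overlap around the ring; 3 ring double bonds give 6 π electrons. Since 6 = 4n+2 (n=1), ring D is aromatic (benzene ring).
Ring E has one sp³ carbon, so it is not fully conjugated — not aromatic (cyclopentene ring).
Ring F is fully conjugated (every ring atom contributes a p orbital); 2 ring double bonds (4 π electrons) plus a heteroatom lone pair (2) give 6 π electrons. That satisfies 4n+2 with n=1, so ring F is aromatic (pyrazole).
Aromatic: A, B, C, D, F. Total: 5.

5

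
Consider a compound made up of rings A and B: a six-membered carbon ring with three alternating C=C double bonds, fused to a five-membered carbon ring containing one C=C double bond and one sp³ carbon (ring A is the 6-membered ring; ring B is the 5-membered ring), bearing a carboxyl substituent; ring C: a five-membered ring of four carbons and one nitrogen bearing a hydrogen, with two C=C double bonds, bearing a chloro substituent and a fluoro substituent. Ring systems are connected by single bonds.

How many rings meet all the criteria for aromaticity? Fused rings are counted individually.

2

Ring A is fully conjugated (every ring atom contributes a p orbital); 3 ring double bonds give 6 π electrons. Since 6 = 4n+2 (n=1), ring A is aromatic (benzene ring).
Ring B has one sp³ carbon, so it is not fully conjugated — not aromatic (cyclopentene ring).
Ring C is planar and fully conjugated; 2 ring double bonds (4 π electrons) plus a heteroatom lone pair (2) give 6 π electrons. 6 = 4(1)+2, so ring C is aromatic (pyrrole).
Aromatic: A, C. Total: 2.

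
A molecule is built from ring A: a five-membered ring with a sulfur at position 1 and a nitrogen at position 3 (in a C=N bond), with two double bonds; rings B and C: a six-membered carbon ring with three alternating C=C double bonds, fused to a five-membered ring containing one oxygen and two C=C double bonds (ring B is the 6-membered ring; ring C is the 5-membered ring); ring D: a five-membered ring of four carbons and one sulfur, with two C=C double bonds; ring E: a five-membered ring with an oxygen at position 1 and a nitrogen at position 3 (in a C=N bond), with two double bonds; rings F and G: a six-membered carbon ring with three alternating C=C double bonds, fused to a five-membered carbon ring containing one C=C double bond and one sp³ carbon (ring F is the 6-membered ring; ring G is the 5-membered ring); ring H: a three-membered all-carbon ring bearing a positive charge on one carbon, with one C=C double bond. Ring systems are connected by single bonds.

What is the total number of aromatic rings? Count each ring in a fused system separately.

7

Ring A has a continuous p-orbital overlap around the ring; 2 ring double bonds (4 π electrons) plus a heteroatom lone pair (2) give 6 π electrons. Since 6 = 4n+2 (n=1), ring A is aromatic (thiazole).
Rings B and C form a fused bicyclic system (with one oxygen) with 9 sp² atoms and 10 π electrons from ring double bonds plus a heteroatom lone pair. 10 = 4(2)+2, so the system is aromatic and both rings count as aromatic (benzofuran).
Ring D is planar and fully conjugated; 2 ring double bonds (4 π electrons) plus a heteroatom lone pair (2) give 6 π electrons. 6 = 4(1)+2, so ring D is aromatic (thiophene).
Ring E has a continuous p-orbital overlap around the ring; 2 ring double bonds (4 π electrons) plus a heteroatom lone pair (2) give 6 π electrons. That satisfies 4n+2 with n=1, so ring E is aromatic (oxazole).
Ring F has a continuous p-orbital overlap around the ring; 3 ring double bonds give 6 π electrons. 6 = 4(1)+2, so ring F is aromatic (benzene ring).
Ring G has one sp³ carbon, so it is not fully conjugated — not aromatic (cyclopentene ring).
Ring H is fully conjugated (every ring atom contributes a p orbital); 1 ring double bond (2 π electrons) plus the carbocation's empty p orbital (0, but keeps the ring conjugated) give 2 π electrons. 2 = 4(0)+2, so ring H is aromatic (cyclopropenyl cation).
Aromatic: A, B, C, D, E, F, H. Total: 7.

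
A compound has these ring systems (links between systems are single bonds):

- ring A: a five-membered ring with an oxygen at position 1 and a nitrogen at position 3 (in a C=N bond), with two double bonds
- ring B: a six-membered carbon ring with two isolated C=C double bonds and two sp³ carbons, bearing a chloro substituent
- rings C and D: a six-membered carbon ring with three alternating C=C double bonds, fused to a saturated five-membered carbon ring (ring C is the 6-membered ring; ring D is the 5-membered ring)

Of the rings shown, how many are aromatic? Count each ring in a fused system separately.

Ring A has a continuous p-orbital overlap around the ring; 2 ring double bonds (4 π electrons) plus a heteroatom lone pair (2) give 6 π electrons. That satisfies 4n+2 with n=1, so ring A is aromatic (oxazole).
Ring B has two sp³ carbons, so it is not fully conjugated — not aromatic (1,4-cyclohexadiene).
Ring C has a continuous p-orbital overlap around the ring; 3 ring double bonds give 6 π electrons. 6 = 4(1)+2, so ring C is aromatic (benzene ring).
Ring D has three sp³ carbons, so it is not fully conjugated — not aromatic (cyclopentane ring).
Aromatic: A, C. Total: 2.

2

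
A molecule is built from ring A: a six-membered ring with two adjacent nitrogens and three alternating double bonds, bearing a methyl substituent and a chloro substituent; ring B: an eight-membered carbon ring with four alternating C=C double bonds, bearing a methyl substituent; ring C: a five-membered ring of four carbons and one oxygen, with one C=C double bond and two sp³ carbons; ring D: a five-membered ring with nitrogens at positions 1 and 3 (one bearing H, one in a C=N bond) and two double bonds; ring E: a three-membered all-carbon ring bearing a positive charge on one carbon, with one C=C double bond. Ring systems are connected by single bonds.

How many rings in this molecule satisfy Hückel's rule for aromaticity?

Ring A has a continuous p-orbital overlap around the ring; 3 ring double bonds give 6 π electrons. That satisfies 4n+2 with n=1, so ring A is aromatic (pyridazine).
Ring B has only sp² ring atoms; a planar conformation would have a fully conjugated π system of 8 electrons. But 8 = 4(2), which is 4n not 4n+2, so ring B is not aromatic (cyclooctatetraene) — cyclooctatetraene distorts into a non-planar tub to avoid antiaromaticity.
Ring C has two sp³ carbons, so it is not fully conjugated — not aromatic (2,3-dihydrofuran).
Ring D is fully conjugated (every ring atom contributes a p orbital); 2 ring double bonds (4 π electrons) plus a heteroatom lone pair (2) give 6 π electrons. 6 = 4(1)+2, so ring D is aromatic (imidazole).
Ring E has a continuous p-orbital overlap around the ring; 1 ring double bond (2 π electrons) plus the carbocation's empty p orbital (0, but keeps the ring conjugated) give 2 π electrons. 2 = 4(0)+2, so ring E is aromatic (cyclopropenyl cation).
Aromatic: A, D, E. Total: 3.

3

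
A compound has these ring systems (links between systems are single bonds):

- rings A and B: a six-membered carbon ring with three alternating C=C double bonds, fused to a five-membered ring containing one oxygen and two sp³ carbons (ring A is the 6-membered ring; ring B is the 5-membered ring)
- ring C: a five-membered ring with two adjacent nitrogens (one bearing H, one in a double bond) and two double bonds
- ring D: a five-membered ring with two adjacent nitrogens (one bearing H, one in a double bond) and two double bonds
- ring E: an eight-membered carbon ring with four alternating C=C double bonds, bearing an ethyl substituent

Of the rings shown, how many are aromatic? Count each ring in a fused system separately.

Ring A has a continuous p-orbital overlap around the ring; 3 ring double bonds give 6 π electrons. Since 6 = 4n+2 (n=1), ring A is aromatic (benzene ring).
Ring B has two sp³ carbons, so it is not fully conjugated — not aromatic (oxolane ring).
Ring C is fully conjugated (every ring atom contributes a p orbital); 2 ring double bonds (4 π electrons) plus a heteroatom lone pair (2) give 6 π electrons. 6 = 4(1)+2, so ring C is aromatic (pyrazole).
Ring D has a continuous p-orbital overlap around the ring; 2 ring double bonds (4 π electrons) plus a heteroatom lone pair (2) give 6 π electrons. 6 = 4(1)+2, so ring D is aromatic (pyrazole).
Ring E has only sp² ring atoms; a planar conformation would have a fully conjugated π system of 8 electrons. But 8 = 4(2), which is 4n not 4n+2, so ring E is not aromatic (cyclooctatetraene) — cyclooctatetraene distorts into a non-planar tub to avoid antiaromaticity.
Aromatic: A, C, D. Total: 3.

3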